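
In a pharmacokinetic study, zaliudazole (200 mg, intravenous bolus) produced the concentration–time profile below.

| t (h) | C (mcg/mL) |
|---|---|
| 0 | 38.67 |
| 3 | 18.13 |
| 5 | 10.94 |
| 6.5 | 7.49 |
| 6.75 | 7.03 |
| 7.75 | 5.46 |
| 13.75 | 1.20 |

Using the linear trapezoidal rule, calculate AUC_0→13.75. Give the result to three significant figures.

Trapezoidal AUC_0→13.75:
  [0→3]: (38.67+18.13)/2 × 3 = 85.2
  [3→5]: (18.13+10.94)/2 × 2 = 29.07
  [5→6.5]: (10.94+7.49)/2 × 1.5 = 13.8225
  [6.5→6.75]: (7.49+7.03)/2 × 0.25 = 1.815
  [6.75→7.75]: (7.03+5.46)/2 × 1 = 6.245
  [7.75→13.75]: (5.46+1.20)/2 × 6 = 19.98
  Sum = 156.1325 mcg/mL·h

AUC = 156 mcg/mL·h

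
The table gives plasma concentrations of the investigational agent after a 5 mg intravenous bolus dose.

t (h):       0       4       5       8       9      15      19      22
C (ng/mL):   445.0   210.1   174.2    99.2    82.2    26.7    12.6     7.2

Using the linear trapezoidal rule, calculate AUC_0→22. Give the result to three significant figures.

AUC = 2440 ng/mL·h

Trapezoidal AUC_0→22:
  [0→4]: (445.0+210.1)/2 × 4 = 1310.2
  [4→5]: (210.1+174.2)/2 × 1 = 192.15
  [5→8]: (174.2+99.2)/2 × 3 = 410.1
  [8→9]: (99.2+82.2)/2 × 1 = 90.7
  [9→15]: (82.2+26.7)/2 × 6 = 326.7
  [15→19]: (26.7+12.6)/2 × 4 = 78.6
  [19→22]: (12.6+7.2)/2 × 3 = 29.7
  Sum = 2438.15 ng/mL·h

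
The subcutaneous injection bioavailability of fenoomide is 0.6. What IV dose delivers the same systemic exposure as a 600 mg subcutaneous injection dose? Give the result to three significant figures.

Systemic exposure from an extravascular dose = F × D_ev, so the equivalent IV dose is F × D_ev.
D_iv = F × D_ev = 0.6 × 600 = 360 mg

D_iv = 360 mg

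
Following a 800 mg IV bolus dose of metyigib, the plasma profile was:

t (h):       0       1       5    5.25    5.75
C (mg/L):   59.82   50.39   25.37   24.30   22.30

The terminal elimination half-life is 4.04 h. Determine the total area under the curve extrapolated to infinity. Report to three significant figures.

Trapezoidal AUC_0→5.75:
  [0→1]: (59.82+50.39)/2 × 1 = 55.105
  [1→5]: (50.39+25.37)/2 × 4 = 151.52
  [5→5.25]: (25.37+24.30)/2 × 0.25 = 6.20875
  [5.25→5.75]: (24.30+22.30)/2 × 0.5 = 11.65
  Sum = 224.48375 mg/L·h
k_e = ln2 / t½ = 0.693147 / 4.04 = 0.1716 h^-1
Extrapolated tail: C_last / k_e = 22.30 / 0.1716 = 129.953
AUC_0→∞ = 224.48375 + 129.953 = 354.43675 mg/L·h

AUC = 354 mg/L·h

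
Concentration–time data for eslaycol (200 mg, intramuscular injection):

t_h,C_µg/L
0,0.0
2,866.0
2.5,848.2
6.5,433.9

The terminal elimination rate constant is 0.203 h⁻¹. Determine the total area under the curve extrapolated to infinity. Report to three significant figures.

AUC = 6000 µg/L·h

Trapezoidal AUC_0→6.5:
  [0→2]: (0.0+866.0)/2 × 2 = 866.0
  [2→2.5]: (866.0+848.2)/2 × 0.5 = 428.55
  [2.5→6.5]: (848.2+433.9)/2 × 4 = 2564.2
  Sum = 3858.75 µg/L·h
Extrapolated tail: C_last / k_e = 433.9 / 0.203 = 2137.438
AUC_0→∞ = 3858.75 + 2137.438 = 5996.188 µg/L·h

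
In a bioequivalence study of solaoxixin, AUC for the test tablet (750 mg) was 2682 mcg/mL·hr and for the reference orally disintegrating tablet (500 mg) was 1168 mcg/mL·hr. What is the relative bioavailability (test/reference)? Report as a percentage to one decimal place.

F_rel = (AUC_test/D_test) / (AUC_ref/D_ref)
      = (2682/750) / (1168/500)
      = 3.576 / 2.336 = 1.5308 = 153.08%

F_rel = 153.1%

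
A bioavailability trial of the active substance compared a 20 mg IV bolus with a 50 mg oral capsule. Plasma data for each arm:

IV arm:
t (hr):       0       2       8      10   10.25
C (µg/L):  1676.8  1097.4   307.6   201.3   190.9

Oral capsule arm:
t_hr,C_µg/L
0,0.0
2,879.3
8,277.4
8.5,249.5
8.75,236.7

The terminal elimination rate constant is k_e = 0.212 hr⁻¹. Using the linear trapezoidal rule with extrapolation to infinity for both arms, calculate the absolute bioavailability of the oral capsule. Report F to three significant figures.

Trapezoidal AUC_0→10.25 (IV):
  [0→2]: (1676.8+1097.4)/2 × 2 = 2774.2
  [2→8]: (1097.4+307.6)/2 × 6 = 4215.0
  [8→10]: (307.6+201.3)/2 × 2 = 508.9
  [10→10.25]: (201.3+190.9)/2 × 0.25 = 49.025
  Sum = 7547.125 µg/L·hr
IV tail: 190.9/0.212 = 900.472; AUC_iv,0→∞ = 7547.125 + 900.472 = 8447.597 µg/L·hr
Trapezoidal AUC_0→8.75 (oral capsule):
  [0→2]: (0.0+879.3)/2 × 2 = 879.3
  [2→8]: (879.3+277.4)/2 × 6 = 3470.1
  [8→8.5]: (277.4+249.5)/2 × 0.5 = 131.725
  [8.5→8.75]: (249.5+236.7)/2 × 0.25 = 60.775
  Sum = 4541.9 µg/L·hr
oral capsule tail: 236.7/0.212 = 1116.509; AUC_ev,0→∞ = 4541.9 + 1116.509 = 5658.409 µg/L·hr
F = (AUC_ev/D_ev)/(AUC_iv/D_iv) = (5658.409/50)/(8447.597/20) = 113.16818/422.37985 = 0.2679

F = 0.268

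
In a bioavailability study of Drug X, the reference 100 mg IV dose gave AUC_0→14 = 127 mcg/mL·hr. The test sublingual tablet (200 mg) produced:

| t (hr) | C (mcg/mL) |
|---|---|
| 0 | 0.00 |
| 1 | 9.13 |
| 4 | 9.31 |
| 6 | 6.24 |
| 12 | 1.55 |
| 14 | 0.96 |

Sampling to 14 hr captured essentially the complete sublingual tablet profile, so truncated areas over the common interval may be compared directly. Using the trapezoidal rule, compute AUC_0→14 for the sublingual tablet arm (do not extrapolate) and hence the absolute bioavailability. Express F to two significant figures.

Trapezoidal AUC_0→14 (sublingual tablet):
  [0→1]: (0.00+9.13)/2 × 1 = 4.565
  [1→4]: (9.13+9.31)/2 × 3 = 27.66
  [4→6]: (9.31+6.24)/2 × 2 = 15.55
  [6→12]: (6.24+1.55)/2 × 6 = 23.37
  [12→14]: (1.55+0.96)/2 × 2 = 2.51
  Sum = 73.655 mcg/mL·hr
F = (AUC_ev/D_ev)/(AUC_iv/D_iv) = (73.655/200)/(127/100) = 0.368275/1.27 = 0.2900

F = 0.29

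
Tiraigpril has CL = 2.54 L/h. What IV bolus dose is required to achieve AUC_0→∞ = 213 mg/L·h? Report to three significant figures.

Dose_iv = CL × AUC_0→∞
     = 2.54 × 213 = 541.02 mg

Dose = 541 mg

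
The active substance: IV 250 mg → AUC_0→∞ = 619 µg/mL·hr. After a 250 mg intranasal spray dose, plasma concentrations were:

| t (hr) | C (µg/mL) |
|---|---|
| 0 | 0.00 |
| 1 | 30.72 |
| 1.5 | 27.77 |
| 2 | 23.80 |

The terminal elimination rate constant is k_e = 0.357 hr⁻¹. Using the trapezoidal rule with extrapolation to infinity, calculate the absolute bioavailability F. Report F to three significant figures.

F = 0.177

Trapezoidal AUC_0→2 (intranasal spray):
  [0→1]: (0.00+30.72)/2 × 1 = 15.36
  [1→1.5]: (30.72+27.77)/2 × 0.5 = 14.6225
  [1.5→2]: (27.77+23.80)/2 × 0.5 = 12.8925
  Sum = 42.875 µg/mL·hr
Tail: C_last/k_e = 23.80/0.357 = 66.667
AUC_0→∞ (intranasal spray) = 42.875 + 66.667 = 109.542 µg/mL·hr
F = (AUC_ev/D_ev)/(AUC_iv/D_iv) = (109.542/250)/(619/250) = 0.438168/2.476 = 0.1770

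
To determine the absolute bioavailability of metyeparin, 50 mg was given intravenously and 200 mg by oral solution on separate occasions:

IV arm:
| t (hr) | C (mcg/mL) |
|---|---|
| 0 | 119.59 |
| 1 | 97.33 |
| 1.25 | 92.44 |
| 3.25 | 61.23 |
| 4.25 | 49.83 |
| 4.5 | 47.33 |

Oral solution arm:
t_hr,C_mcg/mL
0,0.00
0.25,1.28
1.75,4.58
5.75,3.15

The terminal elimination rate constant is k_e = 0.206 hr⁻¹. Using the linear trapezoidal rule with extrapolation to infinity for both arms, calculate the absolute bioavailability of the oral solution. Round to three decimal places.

Trapezoidal AUC_0→4.5 (IV):
  [0→1]: (119.59+97.33)/2 × 1 = 108.46
  [1→1.25]: (97.33+92.44)/2 × 0.25 = 23.72125
  [1.25→3.25]: (92.44+61.23)/2 × 2 = 153.67
  [3.25→4.25]: (61.23+49.83)/2 × 1 = 55.53
  [4.25→4.5]: (49.83+47.33)/2 × 0.25 = 12.145
  Sum = 353.52625 mcg/mL·hr
IV tail: 47.33/0.206 = 229.757; AUC_iv,0→∞ = 353.52625 + 229.757 = 583.28325 mcg/mL·hr
Trapezoidal AUC_0→5.75 (oral solution):
  [0→0.25]: (0.00+1.28)/2 × 0.25 = 0.16
  [0.25→1.75]: (1.28+4.58)/2 × 1.5 = 4.395
  [1.75→5.75]: (4.58+3.15)/2 × 4 = 15.46
  Sum = 20.015 mcg/mL·hr
oral solution tail: 3.15/0.206 = 15.291; AUC_ev,0→∞ = 20.015 + 15.291 = 35.306 mcg/mL·hr
F = (AUC_ev/D_ev)/(AUC_iv/D_iv) = (35.306/200)/(583.28325/50) = 0.17653/11.665665 = 0.0151

F = 0.015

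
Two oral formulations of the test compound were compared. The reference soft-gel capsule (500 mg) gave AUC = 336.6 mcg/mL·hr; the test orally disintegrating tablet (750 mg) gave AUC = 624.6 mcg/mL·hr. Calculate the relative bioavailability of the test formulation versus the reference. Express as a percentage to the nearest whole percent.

F_rel = (AUC_test/D_test) / (AUC_ref/D_ref)
      = (624.6/750) / (336.6/500)
      = 0.8328 / 0.6732 = 1.2371 = 123.71%

F_rel = 124%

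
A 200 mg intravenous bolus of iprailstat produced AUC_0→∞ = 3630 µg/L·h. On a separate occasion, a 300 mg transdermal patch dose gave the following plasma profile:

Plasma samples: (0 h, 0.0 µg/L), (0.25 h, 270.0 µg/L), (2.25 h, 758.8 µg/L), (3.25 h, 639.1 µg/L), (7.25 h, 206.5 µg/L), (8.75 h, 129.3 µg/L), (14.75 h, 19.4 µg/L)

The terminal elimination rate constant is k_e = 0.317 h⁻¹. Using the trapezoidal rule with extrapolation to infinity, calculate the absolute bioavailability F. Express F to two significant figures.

Trapezoidal AUC_0→14.75 (transdermal patch):
  [0→0.25]: (0.0+270.0)/2 × 0.25 = 33.75
  [0.25→2.25]: (270.0+758.8)/2 × 2 = 1028.8
  [2.25→3.25]: (758.8+639.1)/2 × 1 = 698.95
  [3.25→7.25]: (639.1+206.5)/2 × 4 = 1691.2
  [7.25→8.75]: (206.5+129.3)/2 × 1.5 = 251.85
  [8.75→14.75]: (129.3+19.4)/2 × 6 = 446.1
  Sum = 4150.65 µg/L·h
Tail: C_last/k_e = 19.4/0.317 = 61.199
AUC_0→∞ (transdermal patch) = 4150.65 + 61.199 = 4211.849 µg/L·h
F = (AUC_ev/D_ev)/(AUC_iv/D_iv) = (4211.849/300)/(3630/200) = 14.0395/18.15 = 0.7735

F = 0.77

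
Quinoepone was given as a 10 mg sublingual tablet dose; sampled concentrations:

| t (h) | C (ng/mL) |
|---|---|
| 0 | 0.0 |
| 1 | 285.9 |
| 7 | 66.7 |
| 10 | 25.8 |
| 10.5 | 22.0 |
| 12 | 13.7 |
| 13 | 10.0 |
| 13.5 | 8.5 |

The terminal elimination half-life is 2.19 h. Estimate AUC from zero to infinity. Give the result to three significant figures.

Trapezoidal AUC_0→13.5:
  [0→1]: (0.0+285.9)/2 × 1 = 142.95
  [1→7]: (285.9+66.7)/2 × 6 = 1057.8
  [7→10]: (66.7+25.8)/2 × 3 = 138.75
  [10→10.5]: (25.8+22.0)/2 × 0.5 = 11.95
  [10.5→12]: (22.0+13.7)/2 × 1.5 = 26.775
  [12→13]: (13.7+10.0)/2 × 1 = 11.85
  [13→13.5]: (10.0+8.5)/2 × 0.5 = 4.625
  Sum = 1394.7 ng/mL·h
k_e = ln2 / t½ = 0.693147 / 2.19 = 0.3165 h^-1
Extrapolated tail: C_last / k_e = 8.5 / 0.3165 = 26.856
AUC_0→∞ = 1394.7 + 26.856 = 1421.556 ng/mL·h

AUC = 1420 ng/mL·h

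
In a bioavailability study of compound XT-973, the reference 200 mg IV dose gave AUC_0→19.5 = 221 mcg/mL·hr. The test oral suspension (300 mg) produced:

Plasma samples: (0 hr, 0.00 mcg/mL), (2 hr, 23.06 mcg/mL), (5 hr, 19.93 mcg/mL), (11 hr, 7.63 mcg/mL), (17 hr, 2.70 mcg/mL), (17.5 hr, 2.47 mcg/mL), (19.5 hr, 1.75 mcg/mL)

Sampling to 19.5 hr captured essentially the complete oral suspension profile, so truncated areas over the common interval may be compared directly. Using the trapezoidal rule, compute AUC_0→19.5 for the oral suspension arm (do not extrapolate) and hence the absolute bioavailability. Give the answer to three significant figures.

F = 0.624

Trapezoidal AUC_0→19.5 (oral suspension):
  [0→2]: (0.00+23.06)/2 × 2 = 23.06
  [2→5]: (23.06+19.93)/2 × 3 = 64.485
  [5→11]: (19.93+7.63)/2 × 6 = 82.68
  [11→17]: (7.63+2.70)/2 × 6 = 30.99
  [17→17.5]: (2.70+2.47)/2 × 0.5 = 1.2925
  [17.5→19.5]: (2.47+1.75)/2 × 2 = 4.22
  Sum = 206.7275 mcg/mL·hr
F = (AUC_ev/D_ev)/(AUC_iv/D_iv) = (206.7275/300)/(221/200) = 0.689092/1.105 = 0.6236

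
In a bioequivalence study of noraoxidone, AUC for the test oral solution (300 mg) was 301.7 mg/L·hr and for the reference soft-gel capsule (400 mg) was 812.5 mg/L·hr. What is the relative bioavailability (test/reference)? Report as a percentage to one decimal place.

F_rel = 49.5%

F_rel = (AUC_test/D_test) / (AUC_ref/D_ref)
      = (301.7/300) / (812.5/400)
      = 1.00567 / 2.03125 = 0.4951 = 49.51%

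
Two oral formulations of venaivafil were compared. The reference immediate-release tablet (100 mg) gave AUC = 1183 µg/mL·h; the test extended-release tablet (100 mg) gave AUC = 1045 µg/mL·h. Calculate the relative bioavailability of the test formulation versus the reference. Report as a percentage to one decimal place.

F_rel = (AUC_test/D_test) / (AUC_ref/D_ref)
      = (1045/100) / (1183/100)
      = 10.45 / 11.83 = 0.8833 = 88.33%

F_rel = 88.3%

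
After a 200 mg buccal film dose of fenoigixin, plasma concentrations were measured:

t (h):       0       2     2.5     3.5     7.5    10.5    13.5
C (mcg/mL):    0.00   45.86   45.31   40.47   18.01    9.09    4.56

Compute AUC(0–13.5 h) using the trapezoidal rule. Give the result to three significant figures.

AUC = 290 mcg/mL·h

Trapezoidal AUC_0→13.5:
  [0→2]: (0.00+45.86)/2 × 2 = 45.86
  [2→2.5]: (45.86+45.31)/2 × 0.5 = 22.7925
  [2.5→3.5]: (45.31+40.47)/2 × 1 = 42.89
  [3.5→7.5]: (40.47+18.01)/2 × 4 = 116.96
  [7.5→10.5]: (18.01+9.09)/2 × 3 = 40.65
  [10.5→13.5]: (9.09+4.56)/2 × 3 = 20.475
  Sum = 289.6275 mcg/mL·h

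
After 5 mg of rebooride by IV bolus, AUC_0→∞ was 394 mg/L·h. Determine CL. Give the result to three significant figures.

CL = 0.0127 L/h

CL = Dose_iv / AUC_0→∞
   = 5 / 394 = 0.0126904 L/h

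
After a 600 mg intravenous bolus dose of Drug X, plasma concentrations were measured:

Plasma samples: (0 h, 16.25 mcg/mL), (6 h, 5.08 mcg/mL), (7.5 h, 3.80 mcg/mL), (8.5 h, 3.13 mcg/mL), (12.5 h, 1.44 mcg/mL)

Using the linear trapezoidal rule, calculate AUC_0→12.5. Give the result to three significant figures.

AUC = 83.3 mcg/mL·h

Trapezoidal AUC_0→12.5:
  [0→6]: (16.25+5.08)/2 × 6 = 63.99
  [6→7.5]: (5.08+3.80)/2 × 1.5 = 6.66
  [7.5→8.5]: (3.80+3.13)/2 × 1 = 3.465
  [8.5→12.5]: (3.13+1.44)/2 × 4 = 9.14
  Sum = 83.255 mcg/mL·h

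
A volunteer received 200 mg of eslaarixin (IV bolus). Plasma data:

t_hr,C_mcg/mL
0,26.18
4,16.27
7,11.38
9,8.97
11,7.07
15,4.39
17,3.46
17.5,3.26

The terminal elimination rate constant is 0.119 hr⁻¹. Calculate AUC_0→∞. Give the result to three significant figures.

Trapezoidal AUC_0→17.5:
  [0→4]: (26.18+16.27)/2 × 4 = 84.9
  [4→7]: (16.27+11.38)/2 × 3 = 41.475
  [7→9]: (11.38+8.97)/2 × 2 = 20.35
  [9→11]: (8.97+7.07)/2 × 2 = 16.04
  [11→15]: (7.07+4.39)/2 × 4 = 22.92
  [15→17]: (4.39+3.46)/2 × 2 = 7.85
  [17→17.5]: (3.46+3.26)/2 × 0.5 = 1.68
  Sum = 195.215 mcg/mL·hr
Extrapolated tail: C_last / k_e = 3.26 / 0.119 = 27.395
AUC_0→∞ = 195.215 + 27.395 = 222.61 mcg/mL·hr

AUC = 223 mcg/mL·hr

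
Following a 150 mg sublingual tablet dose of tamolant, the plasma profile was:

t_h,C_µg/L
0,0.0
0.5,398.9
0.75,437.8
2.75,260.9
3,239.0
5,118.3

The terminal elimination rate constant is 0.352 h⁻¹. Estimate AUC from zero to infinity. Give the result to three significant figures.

Trapezoidal AUC_0→5:
  [0→0.5]: (0.0+398.9)/2 × 0.5 = 99.725
  [0.5→0.75]: (398.9+437.8)/2 × 0.25 = 104.5875
  [0.75→2.75]: (437.8+260.9)/2 × 2 = 698.7
  [2.75→3]: (260.9+239.0)/2 × 0.25 = 62.4875
  [3→5]: (239.0+118.3)/2 × 2 = 357.3
  Sum = 1322.8 µg/L·h
Extrapolated tail: C_last / k_e = 118.3 / 0.352 = 336.080
AUC_0→∞ = 1322.8 + 336.080 = 1658.88 µg/L·h

AUC = 1660 µg/L·h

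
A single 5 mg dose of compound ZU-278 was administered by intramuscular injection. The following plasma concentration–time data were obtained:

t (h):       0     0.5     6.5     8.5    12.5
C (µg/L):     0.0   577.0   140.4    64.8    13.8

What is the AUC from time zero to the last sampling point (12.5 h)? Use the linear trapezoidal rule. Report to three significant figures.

AUC = 2660 µg/L·h

Trapezoidal AUC_0→12.5:
  [0→0.5]: (0.0+577.0)/2 × 0.5 = 144.25
  [0.5→6.5]: (577.0+140.4)/2 × 6 = 2152.2
  [6.5→8.5]: (140.4+64.8)/2 × 2 = 205.2
  [8.5→12.5]: (64.8+13.8)/2 × 4 = 157.2
  Sum = 2658.85 µg/L·h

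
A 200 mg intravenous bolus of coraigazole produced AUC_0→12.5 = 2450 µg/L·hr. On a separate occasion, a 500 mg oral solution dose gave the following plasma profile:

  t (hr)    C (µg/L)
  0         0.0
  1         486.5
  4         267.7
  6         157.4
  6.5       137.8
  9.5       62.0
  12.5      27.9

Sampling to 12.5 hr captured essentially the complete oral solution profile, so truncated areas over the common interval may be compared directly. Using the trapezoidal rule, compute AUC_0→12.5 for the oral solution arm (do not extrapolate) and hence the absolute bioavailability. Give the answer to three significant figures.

Trapezoidal AUC_0→12.5 (oral solution):
  [0→1]: (0.0+486.5)/2 × 1 = 243.25
  [1→4]: (486.5+267.7)/2 × 3 = 1131.3
  [4→6]: (267.7+157.4)/2 × 2 = 425.1
  [6→6.5]: (157.4+137.8)/2 × 0.5 = 73.8
  [6.5→9.5]: (137.8+62.0)/2 × 3 = 299.7
  [9.5→12.5]: (62.0+27.9)/2 × 3 = 134.85
  Sum = 2308.0 µg/L·hr
F = (AUC_ev/D_ev)/(AUC_iv/D_iv) = (2308.0/500)/(2450/200) = 4.616/12.25 = 0.3768

F = 0.377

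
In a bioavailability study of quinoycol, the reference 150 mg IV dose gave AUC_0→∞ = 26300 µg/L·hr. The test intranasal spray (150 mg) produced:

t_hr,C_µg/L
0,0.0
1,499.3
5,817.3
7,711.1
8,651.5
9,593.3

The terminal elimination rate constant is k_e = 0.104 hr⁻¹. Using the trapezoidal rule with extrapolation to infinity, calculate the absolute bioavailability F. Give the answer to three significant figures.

F = 0.434

Trapezoidal AUC_0→9 (intranasal spray):
  [0→1]: (0.0+499.3)/2 × 1 = 249.65
  [1→5]: (499.3+817.3)/2 × 4 = 2633.2
  [5→7]: (817.3+711.1)/2 × 2 = 1528.4
  [7→8]: (711.1+651.5)/2 × 1 = 681.3
  [8→9]: (651.5+593.3)/2 × 1 = 622.4
  Sum = 5714.95 µg/L·hr
Tail: C_last/k_e = 593.3/0.104 = 5704.808
AUC_0→∞ (intranasal spray) = 5714.95 + 5704.808 = 11419.758 µg/L·hr
F = (AUC_ev/D_ev)/(AUC_iv/D_iv) = (11419.758/150)/(26300/150) = 76.13172/175.333 = 0.4342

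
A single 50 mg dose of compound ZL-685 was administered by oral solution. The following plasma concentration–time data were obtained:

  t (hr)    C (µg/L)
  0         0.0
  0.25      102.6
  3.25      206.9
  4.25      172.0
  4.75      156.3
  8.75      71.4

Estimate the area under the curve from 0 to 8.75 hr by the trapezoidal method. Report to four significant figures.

AUC = 1204 µg/L·hr

Trapezoidal AUC_0→8.75:
  [0→0.25]: (0.0+102.6)/2 × 0.25 = 12.825
  [0.25→3.25]: (102.6+206.9)/2 × 3 = 464.25
  [3.25→4.25]: (206.9+172.0)/2 × 1 = 189.45
  [4.25→4.75]: (172.0+156.3)/2 × 0.5 = 82.075
  [4.75→8.75]: (156.3+71.4)/2 × 4 = 455.4
  Sum = 1204.0 µg/L·hr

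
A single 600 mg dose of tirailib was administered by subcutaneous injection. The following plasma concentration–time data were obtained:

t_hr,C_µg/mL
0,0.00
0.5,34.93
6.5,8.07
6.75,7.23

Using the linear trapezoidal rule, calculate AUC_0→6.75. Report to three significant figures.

Trapezoidal AUC_0→6.75:
  [0→0.5]: (0.00+34.93)/2 × 0.5 = 8.7325
  [0.5→6.5]: (34.93+8.07)/2 × 6 = 129.0
  [6.5→6.75]: (8.07+7.23)/2 × 0.25 = 1.9125
  Sum = 139.645 µg/mL·hr

AUC = 140 µg/mL·hr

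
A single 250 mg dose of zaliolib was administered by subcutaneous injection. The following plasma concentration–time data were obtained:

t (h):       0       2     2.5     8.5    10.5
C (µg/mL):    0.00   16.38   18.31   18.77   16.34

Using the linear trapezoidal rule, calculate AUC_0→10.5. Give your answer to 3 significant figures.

Trapezoidal AUC_0→10.5:
  [0→2]: (0.00+16.38)/2 × 2 = 16.38
  [2→2.5]: (16.38+18.31)/2 × 0.5 = 8.6725
  [2.5→8.5]: (18.31+18.77)/2 × 6 = 111.24
  [8.5→10.5]: (18.77+16.34)/2 × 2 = 35.11
  Sum = 171.4025 µg/mL·h

AUC = 171 µg/mL·h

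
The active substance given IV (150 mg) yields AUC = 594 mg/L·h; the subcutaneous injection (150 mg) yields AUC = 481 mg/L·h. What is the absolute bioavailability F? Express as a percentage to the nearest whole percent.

F = (AUC_ev / D_ev) / (AUC_iv / D_iv)
  = (481/150) / (594/150)
  = 3.20667 / 3.96 = 0.8098
  = 80.98%

F = 81%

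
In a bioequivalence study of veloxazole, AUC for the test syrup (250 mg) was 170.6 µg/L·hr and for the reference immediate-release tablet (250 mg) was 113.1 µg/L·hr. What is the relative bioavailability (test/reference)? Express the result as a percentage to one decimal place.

F_rel = 150.8%

F_rel = (AUC_test/D_test) / (AUC_ref/D_ref)
      = (170.6/250) / (113.1/250)
      = 0.6824 / 0.4524 = 1.5084 = 150.84%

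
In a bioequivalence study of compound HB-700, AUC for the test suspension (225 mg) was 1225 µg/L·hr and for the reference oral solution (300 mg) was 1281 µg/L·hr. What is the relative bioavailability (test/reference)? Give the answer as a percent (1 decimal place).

F_rel = 127.5%

F_rel = (AUC_test/D_test) / (AUC_ref/D_ref)
      = (1225/225) / (1281/300)
      = 5.44444 / 4.27 = 1.2750 = 127.50%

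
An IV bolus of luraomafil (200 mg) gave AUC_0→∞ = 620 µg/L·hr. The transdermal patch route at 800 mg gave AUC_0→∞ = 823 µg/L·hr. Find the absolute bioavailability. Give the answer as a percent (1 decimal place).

F = 33.2%

F = (AUC_ev / D_ev) / (AUC_iv / D_iv)
  = (823/800) / (620/200)
  = 1.02875 / 3.1 = 0.3319
  = 33.19%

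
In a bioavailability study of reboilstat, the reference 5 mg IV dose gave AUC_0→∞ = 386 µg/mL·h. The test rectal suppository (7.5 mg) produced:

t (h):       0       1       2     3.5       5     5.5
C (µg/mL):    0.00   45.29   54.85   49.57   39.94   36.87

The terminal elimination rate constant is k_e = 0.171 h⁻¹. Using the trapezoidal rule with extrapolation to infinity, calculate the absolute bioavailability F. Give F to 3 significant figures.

F = 0.782

Trapezoidal AUC_0→5.5 (rectal suppository):
  [0→1]: (0.00+45.29)/2 × 1 = 22.645
  [1→2]: (45.29+54.85)/2 × 1 = 50.07
  [2→3.5]: (54.85+49.57)/2 × 1.5 = 78.315
  [3.5→5]: (49.57+39.94)/2 × 1.5 = 67.1325
  [5→5.5]: (39.94+36.87)/2 × 0.5 = 19.2025
  Sum = 237.365 µg/mL·h
Tail: C_last/k_e = 36.87/0.171 = 215.614
AUC_0→∞ (rectal suppository) = 237.365 + 215.614 = 452.979 µg/mL·h
F = (AUC_ev/D_ev)/(AUC_iv/D_iv) = (452.979/7.5)/(386/5) = 60.3972/77.2 = 0.7823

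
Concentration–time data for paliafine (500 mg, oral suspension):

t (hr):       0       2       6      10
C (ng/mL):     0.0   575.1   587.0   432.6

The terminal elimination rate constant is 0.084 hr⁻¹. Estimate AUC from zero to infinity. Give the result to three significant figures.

AUC = 10100 ng/mL·hr

Trapezoidal AUC_0→10:
  [0→2]: (0.0+575.1)/2 × 2 = 575.1
  [2→6]: (575.1+587.0)/2 × 4 = 2324.2
  [6→10]: (587.0+432.6)/2 × 4 = 2039.2
  Sum = 4938.5 ng/mL·hr
Extrapolated tail: C_last / k_e = 432.6 / 0.084 = 5150.000
AUC_0→∞ = 4938.5 + 5150.000 = 10088.5 ng/mL·hr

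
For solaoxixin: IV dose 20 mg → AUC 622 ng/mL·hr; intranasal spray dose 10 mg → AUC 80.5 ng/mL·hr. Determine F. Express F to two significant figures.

F = (AUC_ev / D_ev) / (AUC_iv / D_iv)
  = (80.5/10) / (622/20)
  = 8.05 / 31.1 = 0.2588

F = 0.26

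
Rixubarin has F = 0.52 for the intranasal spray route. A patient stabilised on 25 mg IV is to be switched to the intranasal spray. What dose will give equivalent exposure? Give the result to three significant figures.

For equal systemic exposure: F × D_ev = D_iv
D_ev = D_iv / F = 25 / 0.52 = 48.0769 mg

D_intranasal = 48.1 mg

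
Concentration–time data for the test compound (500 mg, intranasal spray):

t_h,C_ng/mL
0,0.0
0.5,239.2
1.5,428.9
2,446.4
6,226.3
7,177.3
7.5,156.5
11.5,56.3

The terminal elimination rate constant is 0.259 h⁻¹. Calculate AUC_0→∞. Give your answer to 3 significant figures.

Trapezoidal AUC_0→11.5:
  [0→0.5]: (0.0+239.2)/2 × 0.5 = 59.8
  [0.5→1.5]: (239.2+428.9)/2 × 1 = 334.05
  [1.5→2]: (428.9+446.4)/2 × 0.5 = 218.825
  [2→6]: (446.4+226.3)/2 × 4 = 1345.4
  [6→7]: (226.3+177.3)/2 × 1 = 201.8
  [7→7.5]: (177.3+156.5)/2 × 0.5 = 83.45
  [7.5→11.5]: (156.5+56.3)/2 × 4 = 425.6
  Sum = 2668.925 ng/mL·h
Extrapolated tail: C_last / k_e = 56.3 / 0.259 = 217.375
AUC_0→∞ = 2668.925 + 217.375 = 2886.3 ng/mL·h

AUC = 2890 ng/mL·h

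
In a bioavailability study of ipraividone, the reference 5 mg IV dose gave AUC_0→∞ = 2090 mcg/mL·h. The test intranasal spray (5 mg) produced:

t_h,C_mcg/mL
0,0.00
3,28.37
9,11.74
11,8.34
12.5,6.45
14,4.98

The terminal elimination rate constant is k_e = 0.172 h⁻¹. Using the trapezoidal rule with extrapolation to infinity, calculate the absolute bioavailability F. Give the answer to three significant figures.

F = 0.111

Trapezoidal AUC_0→14 (intranasal spray):
  [0→3]: (0.00+28.37)/2 × 3 = 42.555
  [3→9]: (28.37+11.74)/2 × 6 = 120.33
  [9→11]: (11.74+8.34)/2 × 2 = 20.08
  [11→12.5]: (8.34+6.45)/2 × 1.5 = 11.0925
  [12.5→14]: (6.45+4.98)/2 × 1.5 = 8.5725
  Sum = 202.63 mcg/mL·h
Tail: C_last/k_e = 4.98/0.172 = 28.953
AUC_0→∞ (intranasal spray) = 202.63 + 28.953 = 231.583 mcg/mL·h
F = (AUC_ev/D_ev)/(AUC_iv/D_iv) = (231.583/5)/(2090/5) = 46.3166/418 = 0.1108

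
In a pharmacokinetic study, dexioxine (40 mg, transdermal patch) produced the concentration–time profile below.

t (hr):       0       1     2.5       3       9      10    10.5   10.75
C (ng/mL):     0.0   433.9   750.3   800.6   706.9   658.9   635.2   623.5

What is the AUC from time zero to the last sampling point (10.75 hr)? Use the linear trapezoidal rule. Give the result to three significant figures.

AUC = 7180 ng/mL·hr

Trapezoidal AUC_0→10.75:
  [0→1]: (0.0+433.9)/2 × 1 = 216.95
  [1→2.5]: (433.9+750.3)/2 × 1.5 = 888.15
  [2.5→3]: (750.3+800.6)/2 × 0.5 = 387.725
  [3→9]: (800.6+706.9)/2 × 6 = 4522.5
  [9→10]: (706.9+658.9)/2 × 1 = 682.9
  [10→10.5]: (658.9+635.2)/2 × 0.5 = 323.525
  [10.5→10.75]: (635.2+623.5)/2 × 0.25 = 157.3375
  Sum = 7179.0875 ng/mL·hr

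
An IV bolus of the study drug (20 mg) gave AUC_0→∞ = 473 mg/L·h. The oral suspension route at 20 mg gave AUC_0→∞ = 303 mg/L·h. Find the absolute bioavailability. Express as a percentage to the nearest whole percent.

F = (AUC_ev / D_ev) / (AUC_iv / D_iv)
  = (303/20) / (473/20)
  = 15.15 / 23.65 = 0.6406
  = 64.06%

F = 64%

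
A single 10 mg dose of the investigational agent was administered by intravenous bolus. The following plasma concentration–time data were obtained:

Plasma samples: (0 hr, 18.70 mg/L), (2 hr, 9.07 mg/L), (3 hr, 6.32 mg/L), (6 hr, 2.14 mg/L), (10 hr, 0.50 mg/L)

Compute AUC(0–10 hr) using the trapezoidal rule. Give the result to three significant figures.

Trapezoidal AUC_0→10:
  [0→2]: (18.70+9.07)/2 × 2 = 27.77
  [2→3]: (9.07+6.32)/2 × 1 = 7.695
  [3→6]: (6.32+2.14)/2 × 3 = 12.69
  [6→10]: (2.14+0.50)/2 × 4 = 5.28
  Sum = 53.435 mg/L·hr

AUC = 53.4 mg/L·hr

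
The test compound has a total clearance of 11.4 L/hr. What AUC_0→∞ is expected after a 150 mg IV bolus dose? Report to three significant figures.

AUC = 13.2 mg/L·hr

AUC_0→∞ = Dose_iv / CL
        = 150 / 11.4 = 13.1579 mg/L·hr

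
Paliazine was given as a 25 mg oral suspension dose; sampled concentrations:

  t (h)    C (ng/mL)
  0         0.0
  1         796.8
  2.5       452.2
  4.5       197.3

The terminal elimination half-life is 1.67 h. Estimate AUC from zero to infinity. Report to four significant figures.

AUC = 2460 ng/mL·h

Trapezoidal AUC_0→4.5:
  [0→1]: (0.0+796.8)/2 × 1 = 398.4
  [1→2.5]: (796.8+452.2)/2 × 1.5 = 936.75
  [2.5→4.5]: (452.2+197.3)/2 × 2 = 649.5
  Sum = 1984.65 ng/mL·h
k_e = ln2 / t½ = 0.693147 / 1.67 = 0.4151 h^-1
Extrapolated tail: C_last / k_e = 197.3 / 0.4151 = 475.307
AUC_0→∞ = 1984.65 + 475.307 = 2459.957 ng/mL·h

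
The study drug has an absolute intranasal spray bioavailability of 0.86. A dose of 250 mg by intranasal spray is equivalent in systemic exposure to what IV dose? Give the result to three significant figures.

Systemic exposure from an extravascular dose = F × D_ev, so the equivalent IV dose is F × D_ev.
D_iv = F × D_ev = 0.86 × 250 = 215 mg

D_iv = 215 mg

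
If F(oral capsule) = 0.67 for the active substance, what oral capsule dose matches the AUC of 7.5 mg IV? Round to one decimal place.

For equal systemic exposure: F × D_ev = D_iv
D_ev = D_iv / F = 7.5 / 0.67 = 11.194 mg

D_oral = 11.2 mg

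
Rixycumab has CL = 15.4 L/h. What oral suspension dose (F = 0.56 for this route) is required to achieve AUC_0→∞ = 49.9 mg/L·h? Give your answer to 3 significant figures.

Dose = CL × AUC_0→∞ / F
     = 15.4 × 49.9 / 0.56 = 1372.25 mg

Dose = 1370 mg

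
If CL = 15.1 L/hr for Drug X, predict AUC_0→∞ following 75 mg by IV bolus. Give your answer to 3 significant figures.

AUC_0→∞ = Dose_iv / CL
        = 75 / 15.1 = 4.96689 mg/L·hr

AUC = 4.97 mg/L·hr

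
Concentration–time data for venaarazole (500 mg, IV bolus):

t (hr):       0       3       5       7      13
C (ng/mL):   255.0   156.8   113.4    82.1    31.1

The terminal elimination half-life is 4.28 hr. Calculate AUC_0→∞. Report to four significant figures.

AUC = 1615 ng/mL·hr

Trapezoidal AUC_0→13:
  [0→3]: (255.0+156.8)/2 × 3 = 617.7
  [3→5]: (156.8+113.4)/2 × 2 = 270.2
  [5→7]: (113.4+82.1)/2 × 2 = 195.5
  [7→13]: (82.1+31.1)/2 × 6 = 339.6
  Sum = 1423.0 ng/mL·hr
k_e = ln2 / t½ = 0.693147 / 4.28 = 0.1620 hr^-1
Extrapolated tail: C_last / k_e = 31.1 / 0.162 = 191.975
AUC_0→∞ = 1423.0 + 191.975 = 1614.975 ng/mL·hr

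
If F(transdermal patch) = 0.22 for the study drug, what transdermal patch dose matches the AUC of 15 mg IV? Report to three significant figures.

D_transdermal = 68.2 mg

For equal systemic exposure: F × D_ev = D_iv
D_ev = D_iv / F = 15 / 0.22 = 68.1818 mg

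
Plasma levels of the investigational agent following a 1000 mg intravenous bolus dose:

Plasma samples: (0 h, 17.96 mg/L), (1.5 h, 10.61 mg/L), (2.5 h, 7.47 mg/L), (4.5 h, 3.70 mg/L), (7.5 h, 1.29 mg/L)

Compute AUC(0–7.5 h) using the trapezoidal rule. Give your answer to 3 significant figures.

Trapezoidal AUC_0→7.5:
  [0→1.5]: (17.96+10.61)/2 × 1.5 = 21.4275
  [1.5→2.5]: (10.61+7.47)/2 × 1 = 9.04
  [2.5→4.5]: (7.47+3.70)/2 × 2 = 11.17
  [4.5→7.5]: (3.70+1.29)/2 × 3 = 7.485
  Sum = 49.1225 mg/L·h

AUC = 49.1 mg/L·h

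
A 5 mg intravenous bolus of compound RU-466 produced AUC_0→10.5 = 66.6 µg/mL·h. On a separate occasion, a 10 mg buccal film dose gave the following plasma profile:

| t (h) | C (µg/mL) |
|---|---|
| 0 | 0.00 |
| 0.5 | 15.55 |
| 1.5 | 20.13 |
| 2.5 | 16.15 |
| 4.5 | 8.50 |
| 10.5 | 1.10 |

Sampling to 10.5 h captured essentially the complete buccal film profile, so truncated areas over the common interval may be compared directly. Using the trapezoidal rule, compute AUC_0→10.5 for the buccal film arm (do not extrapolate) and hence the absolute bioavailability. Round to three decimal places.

F = 0.701

Trapezoidal AUC_0→10.5 (buccal film):
  [0→0.5]: (0.00+15.55)/2 × 0.5 = 3.8875
  [0.5→1.5]: (15.55+20.13)/2 × 1 = 17.84
  [1.5→2.5]: (20.13+16.15)/2 × 1 = 18.14
  [2.5→4.5]: (16.15+8.50)/2 × 2 = 24.65
  [4.5→10.5]: (8.50+1.10)/2 × 6 = 28.8
  Sum = 93.3175 µg/mL·h
F = (AUC_ev/D_ev)/(AUC_iv/D_iv) = (93.3175/10)/(66.6/5) = 9.33175/13.32 = 0.7006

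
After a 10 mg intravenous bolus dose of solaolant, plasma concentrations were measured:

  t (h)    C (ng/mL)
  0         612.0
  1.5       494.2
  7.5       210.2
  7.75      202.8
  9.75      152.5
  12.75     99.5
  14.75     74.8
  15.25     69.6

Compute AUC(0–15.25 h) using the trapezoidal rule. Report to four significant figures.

Trapezoidal AUC_0→15.25:
  [0→1.5]: (612.0+494.2)/2 × 1.5 = 829.65
  [1.5→7.5]: (494.2+210.2)/2 × 6 = 2113.2
  [7.5→7.75]: (210.2+202.8)/2 × 0.25 = 51.625
  [7.75→9.75]: (202.8+152.5)/2 × 2 = 355.3
  [9.75→12.75]: (152.5+99.5)/2 × 3 = 378.0
  [12.75→14.75]: (99.5+74.8)/2 × 2 = 174.3
  [14.75→15.25]: (74.8+69.6)/2 × 0.5 = 36.1
  Sum = 3938.175 ng/mL·h

AUC = 3938 ng/mL·h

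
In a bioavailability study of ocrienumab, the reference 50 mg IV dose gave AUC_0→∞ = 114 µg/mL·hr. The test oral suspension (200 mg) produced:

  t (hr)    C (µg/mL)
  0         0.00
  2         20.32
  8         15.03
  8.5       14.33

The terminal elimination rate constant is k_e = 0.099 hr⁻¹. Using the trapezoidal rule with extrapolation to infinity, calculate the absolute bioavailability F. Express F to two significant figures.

F = 0.61

Trapezoidal AUC_0→8.5 (oral suspension):
  [0→2]: (0.00+20.32)/2 × 2 = 20.32
  [2→8]: (20.32+15.03)/2 × 6 = 106.05
  [8→8.5]: (15.03+14.33)/2 × 0.5 = 7.34
  Sum = 133.71 µg/mL·hr
Tail: C_last/k_e = 14.33/0.099 = 144.747
AUC_0→∞ (oral suspension) = 133.71 + 144.747 = 278.457 µg/mL·hr
F = (AUC_ev/D_ev)/(AUC_iv/D_iv) = (278.457/200)/(114/50) = 1.392285/2.28 = 0.6107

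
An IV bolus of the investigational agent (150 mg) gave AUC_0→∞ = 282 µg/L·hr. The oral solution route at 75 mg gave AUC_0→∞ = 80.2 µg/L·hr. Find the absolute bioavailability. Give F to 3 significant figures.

F = 0.569

F = (AUC_ev / D_ev) / (AUC_iv / D_iv)
  = (80.2/75) / (282/150)
  = 1.06933 / 1.88 = 0.5688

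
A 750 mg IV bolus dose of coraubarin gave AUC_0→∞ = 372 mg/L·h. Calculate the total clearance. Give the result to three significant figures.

CL = Dose_iv / AUC_0→∞
   = 750 / 372 = 2.01613 L/h

CL = 2.02 L/h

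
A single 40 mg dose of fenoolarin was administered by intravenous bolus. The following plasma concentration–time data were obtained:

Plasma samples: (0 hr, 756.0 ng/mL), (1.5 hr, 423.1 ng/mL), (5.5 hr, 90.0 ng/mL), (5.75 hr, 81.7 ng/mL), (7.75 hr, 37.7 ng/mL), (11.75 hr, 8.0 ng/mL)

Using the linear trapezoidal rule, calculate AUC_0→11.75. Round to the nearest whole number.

AUC = 2143 ng/mL·hr

Trapezoidal AUC_0→11.75:
  [0→1.5]: (756.0+423.1)/2 × 1.5 = 884.325
  [1.5→5.5]: (423.1+90.0)/2 × 4 = 1026.2
  [5.5→5.75]: (90.0+81.7)/2 × 0.25 = 21.4625
  [5.75→7.75]: (81.7+37.7)/2 × 2 = 119.4
  [7.75→11.75]: (37.7+8.0)/2 × 4 = 91.4
  Sum = 2142.7875 ng/mL·hr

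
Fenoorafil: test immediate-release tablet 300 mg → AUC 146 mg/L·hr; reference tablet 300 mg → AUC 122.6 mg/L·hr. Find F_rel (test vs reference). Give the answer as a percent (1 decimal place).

F_rel = 119.1%

F_rel = (AUC_test/D_test) / (AUC_ref/D_ref)
      = (146/300) / (122.6/300)
      = 0.486667 / 0.408667 = 1.1909 = 119.09%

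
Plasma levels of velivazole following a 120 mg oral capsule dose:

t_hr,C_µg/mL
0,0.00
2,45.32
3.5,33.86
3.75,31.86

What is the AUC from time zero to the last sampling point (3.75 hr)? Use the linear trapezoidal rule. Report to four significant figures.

Trapezoidal AUC_0→3.75:
  [0→2]: (0.00+45.32)/2 × 2 = 45.32
  [2→3.5]: (45.32+33.86)/2 × 1.5 = 59.385
  [3.5→3.75]: (33.86+31.86)/2 × 0.25 = 8.215
  Sum = 112.92 µg/mL·hr

AUC = 112.9 µg/mL·hr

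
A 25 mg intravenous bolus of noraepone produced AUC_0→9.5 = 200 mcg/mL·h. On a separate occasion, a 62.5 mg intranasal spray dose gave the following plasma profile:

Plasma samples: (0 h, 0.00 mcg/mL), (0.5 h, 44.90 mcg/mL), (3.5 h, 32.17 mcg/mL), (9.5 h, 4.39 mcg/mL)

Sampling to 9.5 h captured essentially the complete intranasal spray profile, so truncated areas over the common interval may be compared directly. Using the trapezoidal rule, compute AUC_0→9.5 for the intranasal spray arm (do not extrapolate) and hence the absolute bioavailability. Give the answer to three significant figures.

Trapezoidal AUC_0→9.5 (intranasal spray):
  [0→0.5]: (0.00+44.90)/2 × 0.5 = 11.225
  [0.5→3.5]: (44.90+32.17)/2 × 3 = 115.605
  [3.5→9.5]: (32.17+4.39)/2 × 6 = 109.68
  Sum = 236.51 mcg/mL·h
F = (AUC_ev/D_ev)/(AUC_iv/D_iv) = (236.51/62.5)/(200/25) = 3.78416/8 = 0.4730

F = 0.473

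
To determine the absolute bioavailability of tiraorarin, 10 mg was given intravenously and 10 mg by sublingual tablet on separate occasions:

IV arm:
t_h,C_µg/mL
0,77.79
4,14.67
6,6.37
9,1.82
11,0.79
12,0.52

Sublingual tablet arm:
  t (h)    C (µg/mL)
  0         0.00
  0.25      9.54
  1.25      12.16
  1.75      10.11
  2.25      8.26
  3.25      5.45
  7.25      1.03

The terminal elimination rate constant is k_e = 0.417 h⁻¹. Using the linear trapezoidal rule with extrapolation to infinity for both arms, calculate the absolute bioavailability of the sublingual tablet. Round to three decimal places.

Trapezoidal AUC_0→12 (IV):
  [0→4]: (77.79+14.67)/2 × 4 = 184.92
  [4→6]: (14.67+6.37)/2 × 2 = 21.04
  [6→9]: (6.37+1.82)/2 × 3 = 12.285
  [9→11]: (1.82+0.79)/2 × 2 = 2.61
  [11→12]: (0.79+0.52)/2 × 1 = 0.655
  Sum = 221.51 µg/mL·h
IV tail: 0.52/0.417 = 1.247; AUC_iv,0→∞ = 221.51 + 1.247 = 222.757 µg/mL·h
Trapezoidal AUC_0→7.25 (sublingual tablet):
  [0→0.25]: (0.00+9.54)/2 × 0.25 = 1.1925
  [0.25→1.25]: (9.54+12.16)/2 × 1 = 10.85
  [1.25→1.75]: (12.16+10.11)/2 × 0.5 = 5.5675
  [1.75→2.25]: (10.11+8.26)/2 × 0.5 = 4.5925
  [2.25→3.25]: (8.26+5.45)/2 × 1 = 6.855
  [3.25→7.25]: (5.45+1.03)/2 × 4 = 12.96
  Sum = 42.0175 µg/mL·h
sublingual tablet tail: 1.03/0.417 = 2.470; AUC_ev,0→∞ = 42.0175 + 2.470 = 44.4875 µg/mL·h
F = (AUC_ev/D_ev)/(AUC_iv/D_iv) = (44.4875/10)/(222.757/10) = 4.44875/22.2757 = 0.1997

F = 0.200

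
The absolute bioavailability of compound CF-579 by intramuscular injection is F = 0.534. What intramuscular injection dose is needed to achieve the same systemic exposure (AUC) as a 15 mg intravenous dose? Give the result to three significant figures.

D_intramuscular = 28.1 mg

For equal systemic exposure: F × D_ev = D_iv
D_ev = D_iv / F = 15 / 0.534 = 28.0899 mg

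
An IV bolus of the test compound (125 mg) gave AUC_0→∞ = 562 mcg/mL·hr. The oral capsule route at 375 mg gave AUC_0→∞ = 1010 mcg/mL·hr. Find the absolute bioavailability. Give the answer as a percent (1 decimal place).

F = 59.9%

F = (AUC_ev / D_ev) / (AUC_iv / D_iv)
  = (1010/375) / (562/125)
  = 2.69333 / 4.496 = 0.5991
  = 59.91%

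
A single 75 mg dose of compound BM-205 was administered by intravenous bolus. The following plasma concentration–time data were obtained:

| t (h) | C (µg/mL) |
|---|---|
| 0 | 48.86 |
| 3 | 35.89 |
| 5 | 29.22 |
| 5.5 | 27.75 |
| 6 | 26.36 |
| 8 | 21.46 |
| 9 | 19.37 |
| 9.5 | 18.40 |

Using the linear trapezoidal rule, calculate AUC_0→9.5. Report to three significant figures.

AUC = 298 µg/mL·h

Trapezoidal AUC_0→9.5:
  [0→3]: (48.86+35.89)/2 × 3 = 127.125
  [3→5]: (35.89+29.22)/2 × 2 = 65.11
  [5→5.5]: (29.22+27.75)/2 × 0.5 = 14.2425
  [5.5→6]: (27.75+26.36)/2 × 0.5 = 13.5275
  [6→8]: (26.36+21.46)/2 × 2 = 47.82
  [8→9]: (21.46+19.37)/2 × 1 = 20.415
  [9→9.5]: (19.37+18.40)/2 × 0.5 = 9.4425
  Sum = 297.6825 µg/mL·h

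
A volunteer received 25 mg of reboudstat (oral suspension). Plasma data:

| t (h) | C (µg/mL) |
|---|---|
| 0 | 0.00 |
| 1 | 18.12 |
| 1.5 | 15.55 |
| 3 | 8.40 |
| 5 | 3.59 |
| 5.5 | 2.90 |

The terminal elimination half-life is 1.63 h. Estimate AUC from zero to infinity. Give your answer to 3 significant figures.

AUC = 55.9 µg/mL·h

Trapezoidal AUC_0→5.5:
  [0→1]: (0.00+18.12)/2 × 1 = 9.06
  [1→1.5]: (18.12+15.55)/2 × 0.5 = 8.4175
  [1.5→3]: (15.55+8.40)/2 × 1.5 = 17.9625
  [3→5]: (8.40+3.59)/2 × 2 = 11.99
  [5→5.5]: (3.59+2.90)/2 × 0.5 = 1.6225
  Sum = 49.0525 µg/mL·h
k_e = ln2 / t½ = 0.693147 / 1.63 = 0.4252 h^-1
Extrapolated tail: C_last / k_e = 2.90 / 0.4252 = 6.820
AUC_0→∞ = 49.0525 + 6.820 = 55.8725 µg/mL·h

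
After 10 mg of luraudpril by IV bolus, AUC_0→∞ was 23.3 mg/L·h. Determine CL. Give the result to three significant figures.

CL = 0.429 L/h

CL = Dose_iv / AUC_0→∞
   = 10 / 23.3 = 0.429185 L/h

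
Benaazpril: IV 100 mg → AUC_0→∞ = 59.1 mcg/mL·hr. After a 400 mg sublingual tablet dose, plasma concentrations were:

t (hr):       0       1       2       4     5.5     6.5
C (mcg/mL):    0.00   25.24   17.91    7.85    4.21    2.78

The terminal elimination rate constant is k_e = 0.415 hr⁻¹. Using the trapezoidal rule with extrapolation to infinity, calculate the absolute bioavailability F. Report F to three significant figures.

F = 0.335

Trapezoidal AUC_0→6.5 (sublingual tablet):
  [0→1]: (0.00+25.24)/2 × 1 = 12.62
  [1→2]: (25.24+17.91)/2 × 1 = 21.575
  [2→4]: (17.91+7.85)/2 × 2 = 25.76
  [4→5.5]: (7.85+4.21)/2 × 1.5 = 9.045
  [5.5→6.5]: (4.21+2.78)/2 × 1 = 3.495
  Sum = 72.495 mcg/mL·hr
Tail: C_last/k_e = 2.78/0.415 = 6.699
AUC_0→∞ (sublingual tablet) = 72.495 + 6.699 = 79.194 mcg/mL·hr
F = (AUC_ev/D_ev)/(AUC_iv/D_iv) = (79.194/400)/(59.1/100) = 0.197985/0.591 = 0.3350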